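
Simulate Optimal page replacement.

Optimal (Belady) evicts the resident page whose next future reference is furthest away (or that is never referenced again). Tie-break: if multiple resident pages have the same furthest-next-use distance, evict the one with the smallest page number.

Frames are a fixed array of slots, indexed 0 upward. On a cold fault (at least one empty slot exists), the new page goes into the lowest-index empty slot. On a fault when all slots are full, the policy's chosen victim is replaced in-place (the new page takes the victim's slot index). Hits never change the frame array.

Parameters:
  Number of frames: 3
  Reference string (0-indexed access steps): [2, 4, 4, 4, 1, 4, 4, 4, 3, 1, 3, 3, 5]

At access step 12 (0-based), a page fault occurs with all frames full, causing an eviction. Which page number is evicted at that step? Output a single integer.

Step 0: ref 2 -> FAULT, frames=[2,-,-]
Step 1: ref 4 -> FAULT, frames=[2,4,-]
Step 2: ref 4 -> HIT, frames=[2,4,-]
Step 3: ref 4 -> HIT, frames=[2,4,-]
Step 4: ref 1 -> FAULT, frames=[2,4,1]
Step 5: ref 4 -> HIT, frames=[2,4,1]
Step 6: ref 4 -> HIT, frames=[2,4,1]
Step 7: ref 4 -> HIT, frames=[2,4,1]
Step 8: ref 3 -> FAULT, evict 2, frames=[3,4,1]
Step 9: ref 1 -> HIT, frames=[3,4,1]
Step 10: ref 3 -> HIT, frames=[3,4,1]
Step 11: ref 3 -> HIT, frames=[3,4,1]
Step 12: ref 5 -> FAULT, evict 1, frames=[3,4,5]
At step 12: evicted page 1

Answer: 1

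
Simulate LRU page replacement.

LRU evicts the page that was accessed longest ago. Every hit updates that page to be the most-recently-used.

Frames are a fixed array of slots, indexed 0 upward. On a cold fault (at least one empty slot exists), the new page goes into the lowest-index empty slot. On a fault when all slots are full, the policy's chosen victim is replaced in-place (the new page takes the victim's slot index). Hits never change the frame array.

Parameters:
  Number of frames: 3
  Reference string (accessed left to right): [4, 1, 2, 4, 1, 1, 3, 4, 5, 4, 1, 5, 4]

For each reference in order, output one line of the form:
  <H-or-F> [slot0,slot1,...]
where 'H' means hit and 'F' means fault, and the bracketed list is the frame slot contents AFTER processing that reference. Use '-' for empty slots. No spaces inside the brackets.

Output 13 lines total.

F [4,-,-]
F [4,1,-]
F [4,1,2]
H [4,1,2]
H [4,1,2]
H [4,1,2]
F [4,1,3]
H [4,1,3]
F [4,5,3]
H [4,5,3]
F [4,5,1]
H [4,5,1]
H [4,5,1]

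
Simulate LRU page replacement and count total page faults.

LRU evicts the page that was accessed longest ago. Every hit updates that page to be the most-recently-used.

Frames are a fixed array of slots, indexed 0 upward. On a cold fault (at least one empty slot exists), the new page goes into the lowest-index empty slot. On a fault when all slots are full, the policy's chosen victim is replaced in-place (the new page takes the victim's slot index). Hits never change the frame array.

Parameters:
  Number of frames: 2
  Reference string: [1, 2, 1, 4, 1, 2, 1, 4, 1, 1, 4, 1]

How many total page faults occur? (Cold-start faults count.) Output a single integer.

Step 0: ref 1 → FAULT, frames=[1,-]
Step 1: ref 2 → FAULT, frames=[1,2]
Step 2: ref 1 → HIT, frames=[1,2]
Step 3: ref 4 → FAULT (evict 2), frames=[1,4]
Step 4: ref 1 → HIT, frames=[1,4]
Step 5: ref 2 → FAULT (evict 4), frames=[1,2]
Step 6: ref 1 → HIT, frames=[1,2]
Step 7: ref 4 → FAULT (evict 2), frames=[1,4]
Step 8: ref 1 → HIT, frames=[1,4]
Step 9: ref 1 → HIT, frames=[1,4]
Step 10: ref 4 → HIT, frames=[1,4]
Step 11: ref 1 → HIT, frames=[1,4]
Total faults: 5

Answer: 5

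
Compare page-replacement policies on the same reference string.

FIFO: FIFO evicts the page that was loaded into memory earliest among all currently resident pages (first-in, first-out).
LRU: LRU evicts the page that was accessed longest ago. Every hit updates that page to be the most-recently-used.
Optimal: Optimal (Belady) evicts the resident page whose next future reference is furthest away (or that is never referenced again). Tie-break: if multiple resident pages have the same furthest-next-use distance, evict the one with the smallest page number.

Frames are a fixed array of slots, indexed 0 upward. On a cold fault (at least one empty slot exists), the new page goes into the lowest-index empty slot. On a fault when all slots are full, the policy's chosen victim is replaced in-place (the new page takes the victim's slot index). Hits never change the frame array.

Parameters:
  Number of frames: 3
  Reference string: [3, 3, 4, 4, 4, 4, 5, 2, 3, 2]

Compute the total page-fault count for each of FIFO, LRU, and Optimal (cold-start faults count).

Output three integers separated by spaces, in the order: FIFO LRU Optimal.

--- FIFO ---
  step 0: ref 3 -> FAULT, frames=[3,-,-] (faults so far: 1)
  step 1: ref 3 -> HIT, frames=[3,-,-] (faults so far: 1)
  step 2: ref 4 -> FAULT, frames=[3,4,-] (faults so far: 2)
  step 3: ref 4 -> HIT, frames=[3,4,-] (faults so far: 2)
  step 4: ref 4 -> HIT, frames=[3,4,-] (faults so far: 2)
  step 5: ref 4 -> HIT, frames=[3,4,-] (faults so far: 2)
  step 6: ref 5 -> FAULT, frames=[3,4,5] (faults so far: 3)
  step 7: ref 2 -> FAULT, evict 3, frames=[2,4,5] (faults so far: 4)
  step 8: ref 3 -> FAULT, evict 4, frames=[2,3,5] (faults so far: 5)
  step 9: ref 2 -> HIT, frames=[2,3,5] (faults so far: 5)
  FIFO total faults: 5
--- LRU ---
  step 0: ref 3 -> FAULT, frames=[3,-,-] (faults so far: 1)
  step 1: ref 3 -> HIT, frames=[3,-,-] (faults so far: 1)
  step 2: ref 4 -> FAULT, frames=[3,4,-] (faults so far: 2)
  step 3: ref 4 -> HIT, frames=[3,4,-] (faults so far: 2)
  step 4: ref 4 -> HIT, frames=[3,4,-] (faults so far: 2)
  step 5: ref 4 -> HIT, frames=[3,4,-] (faults so far: 2)
  step 6: ref 5 -> FAULT, frames=[3,4,5] (faults so far: 3)
  step 7: ref 2 -> FAULT, evict 3, frames=[2,4,5] (faults so far: 4)
  step 8: ref 3 -> FAULT, evict 4, frames=[2,3,5] (faults so far: 5)
  step 9: ref 2 -> HIT, frames=[2,3,5] (faults so far: 5)
  LRU total faults: 5
--- Optimal ---
  step 0: ref 3 -> FAULT, frames=[3,-,-] (faults so far: 1)
  step 1: ref 3 -> HIT, frames=[3,-,-] (faults so far: 1)
  step 2: ref 4 -> FAULT, frames=[3,4,-] (faults so far: 2)
  step 3: ref 4 -> HIT, frames=[3,4,-] (faults so far: 2)
  step 4: ref 4 -> HIT, frames=[3,4,-] (faults so far: 2)
  step 5: ref 4 -> HIT, frames=[3,4,-] (faults so far: 2)
  step 6: ref 5 -> FAULT, frames=[3,4,5] (faults so far: 3)
  step 7: ref 2 -> FAULT, evict 4, frames=[3,2,5] (faults so far: 4)
  step 8: ref 3 -> HIT, frames=[3,2,5] (faults so far: 4)
  step 9: ref 2 -> HIT, frames=[3,2,5] (faults so far: 4)
  Optimal total faults: 4

Answer: 5 5 4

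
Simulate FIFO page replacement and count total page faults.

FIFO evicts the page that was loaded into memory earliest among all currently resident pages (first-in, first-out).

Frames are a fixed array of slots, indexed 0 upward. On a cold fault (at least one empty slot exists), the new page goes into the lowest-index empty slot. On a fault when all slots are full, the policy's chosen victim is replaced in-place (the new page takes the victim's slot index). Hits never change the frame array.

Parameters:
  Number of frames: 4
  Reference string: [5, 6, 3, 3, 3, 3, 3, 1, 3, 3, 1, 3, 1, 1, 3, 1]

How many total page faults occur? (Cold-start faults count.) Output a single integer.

Step 0: ref 5 → FAULT, frames=[5,-,-,-]
Step 1: ref 6 → FAULT, frames=[5,6,-,-]
Step 2: ref 3 → FAULT, frames=[5,6,3,-]
Step 3: ref 3 → HIT, frames=[5,6,3,-]
Step 4: ref 3 → HIT, frames=[5,6,3,-]
Step 5: ref 3 → HIT, frames=[5,6,3,-]
Step 6: ref 3 → HIT, frames=[5,6,3,-]
Step 7: ref 1 → FAULT, frames=[5,6,3,1]
Step 8: ref 3 → HIT, frames=[5,6,3,1]
Step 9: ref 3 → HIT, frames=[5,6,3,1]
Step 10: ref 1 → HIT, frames=[5,6,3,1]
Step 11: ref 3 → HIT, frames=[5,6,3,1]
Step 12: ref 1 → HIT, frames=[5,6,3,1]
Step 13: ref 1 → HIT, frames=[5,6,3,1]
Step 14: ref 3 → HIT, frames=[5,6,3,1]
Step 15: ref 1 → HIT, frames=[5,6,3,1]
Total faults: 4

Answer: 4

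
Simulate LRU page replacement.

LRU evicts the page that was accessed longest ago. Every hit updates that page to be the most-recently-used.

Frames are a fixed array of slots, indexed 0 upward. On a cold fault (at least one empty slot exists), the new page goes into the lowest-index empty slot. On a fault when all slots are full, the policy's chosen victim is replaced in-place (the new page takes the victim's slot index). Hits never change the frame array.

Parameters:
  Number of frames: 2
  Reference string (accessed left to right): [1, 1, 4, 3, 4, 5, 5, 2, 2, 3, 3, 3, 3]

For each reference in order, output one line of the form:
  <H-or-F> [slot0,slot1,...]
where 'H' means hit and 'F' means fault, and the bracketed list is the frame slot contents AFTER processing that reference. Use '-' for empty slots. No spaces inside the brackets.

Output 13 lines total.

F [1,-]
H [1,-]
F [1,4]
F [3,4]
H [3,4]
F [5,4]
H [5,4]
F [5,2]
H [5,2]
F [3,2]
H [3,2]
H [3,2]
H [3,2]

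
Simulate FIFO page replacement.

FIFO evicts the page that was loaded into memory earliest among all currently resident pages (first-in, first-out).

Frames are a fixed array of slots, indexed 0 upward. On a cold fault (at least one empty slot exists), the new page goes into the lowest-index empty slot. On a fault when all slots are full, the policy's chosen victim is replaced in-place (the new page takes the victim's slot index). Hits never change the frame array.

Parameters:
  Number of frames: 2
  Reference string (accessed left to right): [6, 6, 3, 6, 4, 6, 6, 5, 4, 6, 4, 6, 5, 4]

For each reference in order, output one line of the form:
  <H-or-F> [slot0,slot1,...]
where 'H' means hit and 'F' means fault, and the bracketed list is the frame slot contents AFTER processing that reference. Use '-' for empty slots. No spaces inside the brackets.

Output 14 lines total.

F [6,-]
H [6,-]
F [6,3]
H [6,3]
F [4,3]
F [4,6]
H [4,6]
F [5,6]
F [5,4]
F [6,4]
H [6,4]
H [6,4]
F [6,5]
F [4,5]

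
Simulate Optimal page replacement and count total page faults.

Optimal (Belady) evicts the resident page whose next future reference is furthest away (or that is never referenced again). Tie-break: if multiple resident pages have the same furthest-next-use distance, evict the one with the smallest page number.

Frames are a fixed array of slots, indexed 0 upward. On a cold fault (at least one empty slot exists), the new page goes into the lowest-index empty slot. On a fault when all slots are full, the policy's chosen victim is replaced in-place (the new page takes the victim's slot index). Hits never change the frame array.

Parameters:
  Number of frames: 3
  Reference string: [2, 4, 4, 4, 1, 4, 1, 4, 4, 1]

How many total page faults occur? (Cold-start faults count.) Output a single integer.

Answer: 3

Derivation:
Step 0: ref 2 → FAULT, frames=[2,-,-]
Step 1: ref 4 → FAULT, frames=[2,4,-]
Step 2: ref 4 → HIT, frames=[2,4,-]
Step 3: ref 4 → HIT, frames=[2,4,-]
Step 4: ref 1 → FAULT, frames=[2,4,1]
Step 5: ref 4 → HIT, frames=[2,4,1]
Step 6: ref 1 → HIT, frames=[2,4,1]
Step 7: ref 4 → HIT, frames=[2,4,1]
Step 8: ref 4 → HIT, frames=[2,4,1]
Step 9: ref 1 → HIT, frames=[2,4,1]
Total faults: 3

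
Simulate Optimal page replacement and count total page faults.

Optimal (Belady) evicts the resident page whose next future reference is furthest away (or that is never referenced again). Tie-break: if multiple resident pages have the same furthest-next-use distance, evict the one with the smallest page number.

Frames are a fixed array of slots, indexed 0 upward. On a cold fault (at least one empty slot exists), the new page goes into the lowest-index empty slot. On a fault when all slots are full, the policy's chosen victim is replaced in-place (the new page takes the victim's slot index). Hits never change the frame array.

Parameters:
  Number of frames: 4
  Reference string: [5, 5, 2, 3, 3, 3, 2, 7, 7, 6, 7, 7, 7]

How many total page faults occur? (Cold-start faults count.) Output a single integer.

Answer: 5

Derivation:
Step 0: ref 5 → FAULT, frames=[5,-,-,-]
Step 1: ref 5 → HIT, frames=[5,-,-,-]
Step 2: ref 2 → FAULT, frames=[5,2,-,-]
Step 3: ref 3 → FAULT, frames=[5,2,3,-]
Step 4: ref 3 → HIT, frames=[5,2,3,-]
Step 5: ref 3 → HIT, frames=[5,2,3,-]
Step 6: ref 2 → HIT, frames=[5,2,3,-]
Step 7: ref 7 → FAULT, frames=[5,2,3,7]
Step 8: ref 7 → HIT, frames=[5,2,3,7]
Step 9: ref 6 → FAULT (evict 2), frames=[5,6,3,7]
Step 10: ref 7 → HIT, frames=[5,6,3,7]
Step 11: ref 7 → HIT, frames=[5,6,3,7]
Step 12: ref 7 → HIT, frames=[5,6,3,7]
Total faults: 5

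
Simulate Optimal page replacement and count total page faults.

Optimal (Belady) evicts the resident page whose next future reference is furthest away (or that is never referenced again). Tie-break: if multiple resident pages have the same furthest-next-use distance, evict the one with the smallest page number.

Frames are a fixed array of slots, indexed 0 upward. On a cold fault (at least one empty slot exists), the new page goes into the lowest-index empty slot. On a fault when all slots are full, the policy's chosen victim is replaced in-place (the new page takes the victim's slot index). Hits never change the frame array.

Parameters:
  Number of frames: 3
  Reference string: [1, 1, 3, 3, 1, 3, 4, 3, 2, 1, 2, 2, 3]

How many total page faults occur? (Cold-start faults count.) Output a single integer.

Step 0: ref 1 → FAULT, frames=[1,-,-]
Step 1: ref 1 → HIT, frames=[1,-,-]
Step 2: ref 3 → FAULT, frames=[1,3,-]
Step 3: ref 3 → HIT, frames=[1,3,-]
Step 4: ref 1 → HIT, frames=[1,3,-]
Step 5: ref 3 → HIT, frames=[1,3,-]
Step 6: ref 4 → FAULT, frames=[1,3,4]
Step 7: ref 3 → HIT, frames=[1,3,4]
Step 8: ref 2 → FAULT (evict 4), frames=[1,3,2]
Step 9: ref 1 → HIT, frames=[1,3,2]
Step 10: ref 2 → HIT, frames=[1,3,2]
Step 11: ref 2 → HIT, frames=[1,3,2]
Step 12: ref 3 → HIT, frames=[1,3,2]
Total faults: 4

Answer: 4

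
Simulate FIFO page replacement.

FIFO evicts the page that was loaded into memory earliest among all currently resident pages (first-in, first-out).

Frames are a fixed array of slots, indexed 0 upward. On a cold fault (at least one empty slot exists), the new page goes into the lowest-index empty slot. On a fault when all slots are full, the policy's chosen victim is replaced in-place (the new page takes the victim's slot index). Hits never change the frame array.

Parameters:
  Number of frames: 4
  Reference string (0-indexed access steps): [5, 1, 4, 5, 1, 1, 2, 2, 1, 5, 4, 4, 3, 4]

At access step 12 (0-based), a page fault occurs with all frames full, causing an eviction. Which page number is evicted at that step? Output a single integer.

Step 0: ref 5 -> FAULT, frames=[5,-,-,-]
Step 1: ref 1 -> FAULT, frames=[5,1,-,-]
Step 2: ref 4 -> FAULT, frames=[5,1,4,-]
Step 3: ref 5 -> HIT, frames=[5,1,4,-]
Step 4: ref 1 -> HIT, frames=[5,1,4,-]
Step 5: ref 1 -> HIT, frames=[5,1,4,-]
Step 6: ref 2 -> FAULT, frames=[5,1,4,2]
Step 7: ref 2 -> HIT, frames=[5,1,4,2]
Step 8: ref 1 -> HIT, frames=[5,1,4,2]
Step 9: ref 5 -> HIT, frames=[5,1,4,2]
Step 10: ref 4 -> HIT, frames=[5,1,4,2]
Step 11: ref 4 -> HIT, frames=[5,1,4,2]
Step 12: ref 3 -> FAULT, evict 5, frames=[3,1,4,2]
At step 12: evicted page 5

Answer: 5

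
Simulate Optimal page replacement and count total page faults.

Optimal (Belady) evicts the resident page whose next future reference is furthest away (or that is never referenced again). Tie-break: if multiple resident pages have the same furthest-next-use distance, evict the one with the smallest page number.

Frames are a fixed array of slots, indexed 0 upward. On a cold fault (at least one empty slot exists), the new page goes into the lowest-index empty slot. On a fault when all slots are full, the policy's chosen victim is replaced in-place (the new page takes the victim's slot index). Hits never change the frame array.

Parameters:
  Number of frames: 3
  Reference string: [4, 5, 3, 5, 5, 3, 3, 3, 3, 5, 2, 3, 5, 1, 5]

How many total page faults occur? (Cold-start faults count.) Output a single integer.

Answer: 5

Derivation:
Step 0: ref 4 → FAULT, frames=[4,-,-]
Step 1: ref 5 → FAULT, frames=[4,5,-]
Step 2: ref 3 → FAULT, frames=[4,5,3]
Step 3: ref 5 → HIT, frames=[4,5,3]
Step 4: ref 5 → HIT, frames=[4,5,3]
Step 5: ref 3 → HIT, frames=[4,5,3]
Step 6: ref 3 → HIT, frames=[4,5,3]
Step 7: ref 3 → HIT, frames=[4,5,3]
Step 8: ref 3 → HIT, frames=[4,5,3]
Step 9: ref 5 → HIT, frames=[4,5,3]
Step 10: ref 2 → FAULT (evict 4), frames=[2,5,3]
Step 11: ref 3 → HIT, frames=[2,5,3]
Step 12: ref 5 → HIT, frames=[2,5,3]
Step 13: ref 1 → FAULT (evict 2), frames=[1,5,3]
Step 14: ref 5 → HIT, frames=[1,5,3]
Total faults: 5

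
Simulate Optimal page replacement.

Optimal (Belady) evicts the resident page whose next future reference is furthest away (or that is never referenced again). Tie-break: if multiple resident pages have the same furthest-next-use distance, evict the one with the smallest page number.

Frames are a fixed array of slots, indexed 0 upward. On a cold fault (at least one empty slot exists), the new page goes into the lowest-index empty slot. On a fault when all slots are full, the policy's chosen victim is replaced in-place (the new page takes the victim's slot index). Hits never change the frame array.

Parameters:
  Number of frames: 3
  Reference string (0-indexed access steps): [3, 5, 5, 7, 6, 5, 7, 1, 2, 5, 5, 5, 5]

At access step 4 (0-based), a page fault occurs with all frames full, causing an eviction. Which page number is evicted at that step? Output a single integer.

Answer: 3

Derivation:
Step 0: ref 3 -> FAULT, frames=[3,-,-]
Step 1: ref 5 -> FAULT, frames=[3,5,-]
Step 2: ref 5 -> HIT, frames=[3,5,-]
Step 3: ref 7 -> FAULT, frames=[3,5,7]
Step 4: ref 6 -> FAULT, evict 3, frames=[6,5,7]
At step 4: evicted page 3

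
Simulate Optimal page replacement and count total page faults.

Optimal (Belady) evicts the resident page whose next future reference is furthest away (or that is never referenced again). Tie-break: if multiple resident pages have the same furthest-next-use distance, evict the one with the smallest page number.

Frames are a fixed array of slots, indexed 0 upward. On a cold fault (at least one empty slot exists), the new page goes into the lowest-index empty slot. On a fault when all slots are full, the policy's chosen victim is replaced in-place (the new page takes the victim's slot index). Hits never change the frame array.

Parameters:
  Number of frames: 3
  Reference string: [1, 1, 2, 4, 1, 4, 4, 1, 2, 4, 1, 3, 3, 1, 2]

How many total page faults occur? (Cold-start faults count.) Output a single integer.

Step 0: ref 1 → FAULT, frames=[1,-,-]
Step 1: ref 1 → HIT, frames=[1,-,-]
Step 2: ref 2 → FAULT, frames=[1,2,-]
Step 3: ref 4 → FAULT, frames=[1,2,4]
Step 4: ref 1 → HIT, frames=[1,2,4]
Step 5: ref 4 → HIT, frames=[1,2,4]
Step 6: ref 4 → HIT, frames=[1,2,4]
Step 7: ref 1 → HIT, frames=[1,2,4]
Step 8: ref 2 → HIT, frames=[1,2,4]
Step 9: ref 4 → HIT, frames=[1,2,4]
Step 10: ref 1 → HIT, frames=[1,2,4]
Step 11: ref 3 → FAULT (evict 4), frames=[1,2,3]
Step 12: ref 3 → HIT, frames=[1,2,3]
Step 13: ref 1 → HIT, frames=[1,2,3]
Step 14: ref 2 → HIT, frames=[1,2,3]
Total faults: 4

Answer: 4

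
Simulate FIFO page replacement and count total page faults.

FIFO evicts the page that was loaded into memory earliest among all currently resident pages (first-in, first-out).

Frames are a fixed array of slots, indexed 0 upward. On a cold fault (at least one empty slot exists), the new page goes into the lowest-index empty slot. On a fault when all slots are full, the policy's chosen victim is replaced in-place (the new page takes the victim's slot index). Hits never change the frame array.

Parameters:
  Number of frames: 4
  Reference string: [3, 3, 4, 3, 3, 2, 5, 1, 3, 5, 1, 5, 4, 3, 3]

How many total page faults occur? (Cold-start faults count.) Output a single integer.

Answer: 7

Derivation:
Step 0: ref 3 → FAULT, frames=[3,-,-,-]
Step 1: ref 3 → HIT, frames=[3,-,-,-]
Step 2: ref 4 → FAULT, frames=[3,4,-,-]
Step 3: ref 3 → HIT, frames=[3,4,-,-]
Step 4: ref 3 → HIT, frames=[3,4,-,-]
Step 5: ref 2 → FAULT, frames=[3,4,2,-]
Step 6: ref 5 → FAULT, frames=[3,4,2,5]
Step 7: ref 1 → FAULT (evict 3), frames=[1,4,2,5]
Step 8: ref 3 → FAULT (evict 4), frames=[1,3,2,5]
Step 9: ref 5 → HIT, frames=[1,3,2,5]
Step 10: ref 1 → HIT, frames=[1,3,2,5]
Step 11: ref 5 → HIT, frames=[1,3,2,5]
Step 12: ref 4 → FAULT (evict 2), frames=[1,3,4,5]
Step 13: ref 3 → HIT, frames=[1,3,4,5]
Step 14: ref 3 → HIT, frames=[1,3,4,5]
Total faults: 7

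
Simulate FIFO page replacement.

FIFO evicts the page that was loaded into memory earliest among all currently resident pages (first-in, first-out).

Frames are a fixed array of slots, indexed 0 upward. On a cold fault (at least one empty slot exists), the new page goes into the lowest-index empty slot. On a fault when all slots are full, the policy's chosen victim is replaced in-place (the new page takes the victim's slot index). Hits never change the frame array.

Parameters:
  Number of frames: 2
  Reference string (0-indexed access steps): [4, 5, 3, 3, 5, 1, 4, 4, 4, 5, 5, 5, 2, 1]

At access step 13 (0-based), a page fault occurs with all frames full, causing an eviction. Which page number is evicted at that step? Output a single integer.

Answer: 5

Derivation:
Step 0: ref 4 -> FAULT, frames=[4,-]
Step 1: ref 5 -> FAULT, frames=[4,5]
Step 2: ref 3 -> FAULT, evict 4, frames=[3,5]
Step 3: ref 3 -> HIT, frames=[3,5]
Step 4: ref 5 -> HIT, frames=[3,5]
Step 5: ref 1 -> FAULT, evict 5, frames=[3,1]
Step 6: ref 4 -> FAULT, evict 3, frames=[4,1]
Step 7: ref 4 -> HIT, frames=[4,1]
Step 8: ref 4 -> HIT, frames=[4,1]
Step 9: ref 5 -> FAULT, evict 1, frames=[4,5]
Step 10: ref 5 -> HIT, frames=[4,5]
Step 11: ref 5 -> HIT, frames=[4,5]
Step 12: ref 2 -> FAULT, evict 4, frames=[2,5]
Step 13: ref 1 -> FAULT, evict 5, frames=[2,1]
At step 13: evicted page 5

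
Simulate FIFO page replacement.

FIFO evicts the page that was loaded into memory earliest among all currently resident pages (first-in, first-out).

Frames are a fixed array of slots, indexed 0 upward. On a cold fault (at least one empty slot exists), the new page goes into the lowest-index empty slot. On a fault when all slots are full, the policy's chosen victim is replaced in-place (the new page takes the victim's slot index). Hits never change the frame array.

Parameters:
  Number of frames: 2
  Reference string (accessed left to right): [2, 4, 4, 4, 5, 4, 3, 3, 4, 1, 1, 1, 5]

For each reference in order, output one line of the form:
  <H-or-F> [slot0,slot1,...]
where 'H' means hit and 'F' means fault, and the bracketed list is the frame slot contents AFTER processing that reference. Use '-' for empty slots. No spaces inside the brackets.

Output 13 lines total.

F [2,-]
F [2,4]
H [2,4]
H [2,4]
F [5,4]
H [5,4]
F [5,3]
H [5,3]
F [4,3]
F [4,1]
H [4,1]
H [4,1]
F [5,1]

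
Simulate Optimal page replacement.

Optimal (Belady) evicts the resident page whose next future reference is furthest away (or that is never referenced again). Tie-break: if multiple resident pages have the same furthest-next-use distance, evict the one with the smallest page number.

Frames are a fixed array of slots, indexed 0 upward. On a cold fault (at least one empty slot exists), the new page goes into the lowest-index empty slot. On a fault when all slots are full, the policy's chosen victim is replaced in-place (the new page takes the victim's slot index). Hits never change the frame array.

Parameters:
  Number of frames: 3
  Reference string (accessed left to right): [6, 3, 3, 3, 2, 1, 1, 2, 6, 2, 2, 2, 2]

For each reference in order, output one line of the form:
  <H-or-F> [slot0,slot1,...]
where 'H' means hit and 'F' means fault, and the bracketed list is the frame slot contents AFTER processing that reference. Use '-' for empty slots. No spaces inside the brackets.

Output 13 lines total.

F [6,-,-]
F [6,3,-]
H [6,3,-]
H [6,3,-]
F [6,3,2]
F [6,1,2]
H [6,1,2]
H [6,1,2]
H [6,1,2]
H [6,1,2]
H [6,1,2]
H [6,1,2]
H [6,1,2]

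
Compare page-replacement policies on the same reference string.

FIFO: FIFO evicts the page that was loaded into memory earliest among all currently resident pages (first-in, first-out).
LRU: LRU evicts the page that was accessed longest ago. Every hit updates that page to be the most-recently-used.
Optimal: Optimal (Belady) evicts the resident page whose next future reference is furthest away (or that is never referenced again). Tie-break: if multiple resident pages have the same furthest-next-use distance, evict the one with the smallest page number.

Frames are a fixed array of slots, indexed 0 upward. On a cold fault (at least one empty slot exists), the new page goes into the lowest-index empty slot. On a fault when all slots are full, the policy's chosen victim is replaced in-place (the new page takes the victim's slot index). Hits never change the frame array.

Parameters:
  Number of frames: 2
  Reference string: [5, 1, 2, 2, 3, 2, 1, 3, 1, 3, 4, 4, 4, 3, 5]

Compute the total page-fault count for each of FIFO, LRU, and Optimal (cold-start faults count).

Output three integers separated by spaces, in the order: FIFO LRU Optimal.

--- FIFO ---
  step 0: ref 5 -> FAULT, frames=[5,-] (faults so far: 1)
  step 1: ref 1 -> FAULT, frames=[5,1] (faults so far: 2)
  step 2: ref 2 -> FAULT, evict 5, frames=[2,1] (faults so far: 3)
  step 3: ref 2 -> HIT, frames=[2,1] (faults so far: 3)
  step 4: ref 3 -> FAULT, evict 1, frames=[2,3] (faults so far: 4)
  step 5: ref 2 -> HIT, frames=[2,3] (faults so far: 4)
  step 6: ref 1 -> FAULT, evict 2, frames=[1,3] (faults so far: 5)
  step 7: ref 3 -> HIT, frames=[1,3] (faults so far: 5)
  step 8: ref 1 -> HIT, frames=[1,3] (faults so far: 5)
  step 9: ref 3 -> HIT, frames=[1,3] (faults so far: 5)
  step 10: ref 4 -> FAULT, evict 3, frames=[1,4] (faults so far: 6)
  step 11: ref 4 -> HIT, frames=[1,4] (faults so far: 6)
  step 12: ref 4 -> HIT, frames=[1,4] (faults so far: 6)
  step 13: ref 3 -> FAULT, evict 1, frames=[3,4] (faults so far: 7)
  step 14: ref 5 -> FAULT, evict 4, frames=[3,5] (faults so far: 8)
  FIFO total faults: 8
--- LRU ---
  step 0: ref 5 -> FAULT, frames=[5,-] (faults so far: 1)
  step 1: ref 1 -> FAULT, frames=[5,1] (faults so far: 2)
  step 2: ref 2 -> FAULT, evict 5, frames=[2,1] (faults so far: 3)
  step 3: ref 2 -> HIT, frames=[2,1] (faults so far: 3)
  step 4: ref 3 -> FAULT, evict 1, frames=[2,3] (faults so far: 4)
  step 5: ref 2 -> HIT, frames=[2,3] (faults so far: 4)
  step 6: ref 1 -> FAULT, evict 3, frames=[2,1] (faults so far: 5)
  step 7: ref 3 -> FAULT, evict 2, frames=[3,1] (faults so far: 6)
  step 8: ref 1 -> HIT, frames=[3,1] (faults so far: 6)
  step 9: ref 3 -> HIT, frames=[3,1] (faults so far: 6)
  step 10: ref 4 -> FAULT, evict 1, frames=[3,4] (faults so far: 7)
  step 11: ref 4 -> HIT, frames=[3,4] (faults so far: 7)
  step 12: ref 4 -> HIT, frames=[3,4] (faults so far: 7)
  step 13: ref 3 -> HIT, frames=[3,4] (faults so far: 7)
  step 14: ref 5 -> FAULT, evict 4, frames=[3,5] (faults so far: 8)
  LRU total faults: 8
--- Optimal ---
  step 0: ref 5 -> FAULT, frames=[5,-] (faults so far: 1)
  step 1: ref 1 -> FAULT, frames=[5,1] (faults so far: 2)
  step 2: ref 2 -> FAULT, evict 5, frames=[2,1] (faults so far: 3)
  step 3: ref 2 -> HIT, frames=[2,1] (faults so far: 3)
  step 4: ref 3 -> FAULT, evict 1, frames=[2,3] (faults so far: 4)
  step 5: ref 2 -> HIT, frames=[2,3] (faults so far: 4)
  step 6: ref 1 -> FAULT, evict 2, frames=[1,3] (faults so far: 5)
  step 7: ref 3 -> HIT, frames=[1,3] (faults so far: 5)
  step 8: ref 1 -> HIT, frames=[1,3] (faults so far: 5)
  step 9: ref 3 -> HIT, frames=[1,3] (faults so far: 5)
  step 10: ref 4 -> FAULT, evict 1, frames=[4,3] (faults so far: 6)
  step 11: ref 4 -> HIT, frames=[4,3] (faults so far: 6)
  step 12: ref 4 -> HIT, frames=[4,3] (faults so far: 6)
  step 13: ref 3 -> HIT, frames=[4,3] (faults so far: 6)
  step 14: ref 5 -> FAULT, evict 3, frames=[4,5] (faults so far: 7)
  Optimal total faults: 7

Answer: 8 8 7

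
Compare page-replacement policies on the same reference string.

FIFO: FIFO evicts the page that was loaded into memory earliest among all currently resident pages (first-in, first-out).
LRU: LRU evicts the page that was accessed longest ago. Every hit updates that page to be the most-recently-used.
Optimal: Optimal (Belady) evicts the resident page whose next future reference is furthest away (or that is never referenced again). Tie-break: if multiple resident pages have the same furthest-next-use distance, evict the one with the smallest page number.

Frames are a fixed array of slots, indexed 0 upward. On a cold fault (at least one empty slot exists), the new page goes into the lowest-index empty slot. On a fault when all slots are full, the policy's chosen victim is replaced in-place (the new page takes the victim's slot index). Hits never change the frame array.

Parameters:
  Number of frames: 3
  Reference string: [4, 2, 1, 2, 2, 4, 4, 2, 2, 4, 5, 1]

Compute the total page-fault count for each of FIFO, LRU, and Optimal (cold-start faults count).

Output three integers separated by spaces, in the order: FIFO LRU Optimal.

--- FIFO ---
  step 0: ref 4 -> FAULT, frames=[4,-,-] (faults so far: 1)
  step 1: ref 2 -> FAULT, frames=[4,2,-] (faults so far: 2)
  step 2: ref 1 -> FAULT, frames=[4,2,1] (faults so far: 3)
  step 3: ref 2 -> HIT, frames=[4,2,1] (faults so far: 3)
  step 4: ref 2 -> HIT, frames=[4,2,1] (faults so far: 3)
  step 5: ref 4 -> HIT, frames=[4,2,1] (faults so far: 3)
  step 6: ref 4 -> HIT, frames=[4,2,1] (faults so far: 3)
  step 7: ref 2 -> HIT, frames=[4,2,1] (faults so far: 3)
  step 8: ref 2 -> HIT, frames=[4,2,1] (faults so far: 3)
  step 9: ref 4 -> HIT, frames=[4,2,1] (faults so far: 3)
  step 10: ref 5 -> FAULT, evict 4, frames=[5,2,1] (faults so far: 4)
  step 11: ref 1 -> HIT, frames=[5,2,1] (faults so far: 4)
  FIFO total faults: 4
--- LRU ---
  step 0: ref 4 -> FAULT, frames=[4,-,-] (faults so far: 1)
  step 1: ref 2 -> FAULT, frames=[4,2,-] (faults so far: 2)
  step 2: ref 1 -> FAULT, frames=[4,2,1] (faults so far: 3)
  step 3: ref 2 -> HIT, frames=[4,2,1] (faults so far: 3)
  step 4: ref 2 -> HIT, frames=[4,2,1] (faults so far: 3)
  step 5: ref 4 -> HIT, frames=[4,2,1] (faults so far: 3)
  step 6: ref 4 -> HIT, frames=[4,2,1] (faults so far: 3)
  step 7: ref 2 -> HIT, frames=[4,2,1] (faults so far: 3)
  step 8: ref 2 -> HIT, frames=[4,2,1] (faults so far: 3)
  step 9: ref 4 -> HIT, frames=[4,2,1] (faults so far: 3)
  step 10: ref 5 -> FAULT, evict 1, frames=[4,2,5] (faults so far: 4)
  step 11: ref 1 -> FAULT, evict 2, frames=[4,1,5] (faults so far: 5)
  LRU total faults: 5
--- Optimal ---
  step 0: ref 4 -> FAULT, frames=[4,-,-] (faults so far: 1)
  step 1: ref 2 -> FAULT, frames=[4,2,-] (faults so far: 2)
  step 2: ref 1 -> FAULT, frames=[4,2,1] (faults so far: 3)
  step 3: ref 2 -> HIT, frames=[4,2,1] (faults so far: 3)
  step 4: ref 2 -> HIT, frames=[4,2,1] (faults so far: 3)
  step 5: ref 4 -> HIT, frames=[4,2,1] (faults so far: 3)
  step 6: ref 4 -> HIT, frames=[4,2,1] (faults so far: 3)
  step 7: ref 2 -> HIT, frames=[4,2,1] (faults so far: 3)
  step 8: ref 2 -> HIT, frames=[4,2,1] (faults so far: 3)
  step 9: ref 4 -> HIT, frames=[4,2,1] (faults so far: 3)
  step 10: ref 5 -> FAULT, evict 2, frames=[4,5,1] (faults so far: 4)
  step 11: ref 1 -> HIT, frames=[4,5,1] (faults so far: 4)
  Optimal total faults: 4

Answer: 4 5 4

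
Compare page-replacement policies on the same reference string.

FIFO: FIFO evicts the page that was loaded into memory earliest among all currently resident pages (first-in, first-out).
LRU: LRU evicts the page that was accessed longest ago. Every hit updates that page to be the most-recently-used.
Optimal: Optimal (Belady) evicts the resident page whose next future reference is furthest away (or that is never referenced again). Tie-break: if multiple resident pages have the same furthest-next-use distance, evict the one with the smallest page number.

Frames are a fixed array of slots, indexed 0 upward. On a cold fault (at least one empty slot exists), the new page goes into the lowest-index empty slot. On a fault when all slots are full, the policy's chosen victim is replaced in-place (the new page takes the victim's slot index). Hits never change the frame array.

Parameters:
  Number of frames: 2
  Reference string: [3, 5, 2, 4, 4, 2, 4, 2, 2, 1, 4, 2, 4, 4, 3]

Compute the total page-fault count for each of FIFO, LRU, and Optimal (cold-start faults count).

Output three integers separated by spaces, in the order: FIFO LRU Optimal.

--- FIFO ---
  step 0: ref 3 -> FAULT, frames=[3,-] (faults so far: 1)
  step 1: ref 5 -> FAULT, frames=[3,5] (faults so far: 2)
  step 2: ref 2 -> FAULT, evict 3, frames=[2,5] (faults so far: 3)
  step 3: ref 4 -> FAULT, evict 5, frames=[2,4] (faults so far: 4)
  step 4: ref 4 -> HIT, frames=[2,4] (faults so far: 4)
  step 5: ref 2 -> HIT, frames=[2,4] (faults so far: 4)
  step 6: ref 4 -> HIT, frames=[2,4] (faults so far: 4)
  step 7: ref 2 -> HIT, frames=[2,4] (faults so far: 4)
  step 8: ref 2 -> HIT, frames=[2,4] (faults so far: 4)
  step 9: ref 1 -> FAULT, evict 2, frames=[1,4] (faults so far: 5)
  step 10: ref 4 -> HIT, frames=[1,4] (faults so far: 5)
  step 11: ref 2 -> FAULT, evict 4, frames=[1,2] (faults so far: 6)
  step 12: ref 4 -> FAULT, evict 1, frames=[4,2] (faults so far: 7)
  step 13: ref 4 -> HIT, frames=[4,2] (faults so far: 7)
  step 14: ref 3 -> FAULT, evict 2, frames=[4,3] (faults so far: 8)
  FIFO total faults: 8
--- LRU ---
  step 0: ref 3 -> FAULT, frames=[3,-] (faults so far: 1)
  step 1: ref 5 -> FAULT, frames=[3,5] (faults so far: 2)
  step 2: ref 2 -> FAULT, evict 3, frames=[2,5] (faults so far: 3)
  step 3: ref 4 -> FAULT, evict 5, frames=[2,4] (faults so far: 4)
  step 4: ref 4 -> HIT, frames=[2,4] (faults so far: 4)
  step 5: ref 2 -> HIT, frames=[2,4] (faults so far: 4)
  step 6: ref 4 -> HIT, frames=[2,4] (faults so far: 4)
  step 7: ref 2 -> HIT, frames=[2,4] (faults so far: 4)
  step 8: ref 2 -> HIT, frames=[2,4] (faults so far: 4)
  step 9: ref 1 -> FAULT, evict 4, frames=[2,1] (faults so far: 5)
  step 10: ref 4 -> FAULT, evict 2, frames=[4,1] (faults so far: 6)
  step 11: ref 2 -> FAULT, evict 1, frames=[4,2] (faults so far: 7)
  step 12: ref 4 -> HIT, frames=[4,2] (faults so far: 7)
  step 13: ref 4 -> HIT, frames=[4,2] (faults so far: 7)
  step 14: ref 3 -> FAULT, evict 2, frames=[4,3] (faults so far: 8)
  LRU total faults: 8
--- Optimal ---
  step 0: ref 3 -> FAULT, frames=[3,-] (faults so far: 1)
  step 1: ref 5 -> FAULT, frames=[3,5] (faults so far: 2)
  step 2: ref 2 -> FAULT, evict 5, frames=[3,2] (faults so far: 3)
  step 3: ref 4 -> FAULT, evict 3, frames=[4,2] (faults so far: 4)
  step 4: ref 4 -> HIT, frames=[4,2] (faults so far: 4)
  step 5: ref 2 -> HIT, frames=[4,2] (faults so far: 4)
  step 6: ref 4 -> HIT, frames=[4,2] (faults so far: 4)
  step 7: ref 2 -> HIT, frames=[4,2] (faults so far: 4)
  step 8: ref 2 -> HIT, frames=[4,2] (faults so far: 4)
  step 9: ref 1 -> FAULT, evict 2, frames=[4,1] (faults so far: 5)
  step 10: ref 4 -> HIT, frames=[4,1] (faults so far: 5)
  step 11: ref 2 -> FAULT, evict 1, frames=[4,2] (faults so far: 6)
  step 12: ref 4 -> HIT, frames=[4,2] (faults so far: 6)
  step 13: ref 4 -> HIT, frames=[4,2] (faults so far: 6)
  step 14: ref 3 -> FAULT, evict 2, frames=[4,3] (faults so far: 7)
  Optimal total faults: 7

Answer: 8 8 7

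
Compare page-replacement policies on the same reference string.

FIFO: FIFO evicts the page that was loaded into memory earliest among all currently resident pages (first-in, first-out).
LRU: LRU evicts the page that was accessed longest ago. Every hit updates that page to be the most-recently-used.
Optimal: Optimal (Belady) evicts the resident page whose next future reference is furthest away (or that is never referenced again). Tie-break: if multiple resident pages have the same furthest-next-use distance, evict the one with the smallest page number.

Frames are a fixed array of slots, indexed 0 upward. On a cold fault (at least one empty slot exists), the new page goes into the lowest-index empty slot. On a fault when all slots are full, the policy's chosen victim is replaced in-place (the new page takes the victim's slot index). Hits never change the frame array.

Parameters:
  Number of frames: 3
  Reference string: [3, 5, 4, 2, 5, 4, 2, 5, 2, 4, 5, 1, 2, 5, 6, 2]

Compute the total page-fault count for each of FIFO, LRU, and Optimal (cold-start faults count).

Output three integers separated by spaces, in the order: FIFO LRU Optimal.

Answer: 8 7 6

Derivation:
--- FIFO ---
  step 0: ref 3 -> FAULT, frames=[3,-,-] (faults so far: 1)
  step 1: ref 5 -> FAULT, frames=[3,5,-] (faults so far: 2)
  step 2: ref 4 -> FAULT, frames=[3,5,4] (faults so far: 3)
  step 3: ref 2 -> FAULT, evict 3, frames=[2,5,4] (faults so far: 4)
  step 4: ref 5 -> HIT, frames=[2,5,4] (faults so far: 4)
  step 5: ref 4 -> HIT, frames=[2,5,4] (faults so far: 4)
  step 6: ref 2 -> HIT, frames=[2,5,4] (faults so far: 4)
  step 7: ref 5 -> HIT, frames=[2,5,4] (faults so far: 4)
  step 8: ref 2 -> HIT, frames=[2,5,4] (faults so far: 4)
  step 9: ref 4 -> HIT, frames=[2,5,4] (faults so far: 4)
  step 10: ref 5 -> HIT, frames=[2,5,4] (faults so far: 4)
  step 11: ref 1 -> FAULT, evict 5, frames=[2,1,4] (faults so far: 5)
  step 12: ref 2 -> HIT, frames=[2,1,4] (faults so far: 5)
  step 13: ref 5 -> FAULT, evict 4, frames=[2,1,5] (faults so far: 6)
  step 14: ref 6 -> FAULT, evict 2, frames=[6,1,5] (faults so far: 7)
  step 15: ref 2 -> FAULT, evict 1, frames=[6,2,5] (faults so far: 8)
  FIFO total faults: 8
--- LRU ---
  step 0: ref 3 -> FAULT, frames=[3,-,-] (faults so far: 1)
  step 1: ref 5 -> FAULT, frames=[3,5,-] (faults so far: 2)
  step 2: ref 4 -> FAULT, frames=[3,5,4] (faults so far: 3)
  step 3: ref 2 -> FAULT, evict 3, frames=[2,5,4] (faults so far: 4)
  step 4: ref 5 -> HIT, frames=[2,5,4] (faults so far: 4)
  step 5: ref 4 -> HIT, frames=[2,5,4] (faults so far: 4)
  step 6: ref 2 -> HIT, frames=[2,5,4] (faults so far: 4)
  step 7: ref 5 -> HIT, frames=[2,5,4] (faults so far: 4)
  step 8: ref 2 -> HIT, frames=[2,5,4] (faults so far: 4)
  step 9: ref 4 -> HIT, frames=[2,5,4] (faults so far: 4)
  step 10: ref 5 -> HIT, frames=[2,5,4] (faults so far: 4)
  step 11: ref 1 -> FAULT, evict 2, frames=[1,5,4] (faults so far: 5)
  step 12: ref 2 -> FAULT, evict 4, frames=[1,5,2] (faults so far: 6)
  step 13: ref 5 -> HIT, frames=[1,5,2] (faults so far: 6)
  step 14: ref 6 -> FAULT, evict 1, frames=[6,5,2] (faults so far: 7)
  step 15: ref 2 -> HIT, frames=[6,5,2] (faults so far: 7)
  LRU total faults: 7
--- Optimal ---
  step 0: ref 3 -> FAULT, frames=[3,-,-] (faults so far: 1)
  step 1: ref 5 -> FAULT, frames=[3,5,-] (faults so far: 2)
  step 2: ref 4 -> FAULT, frames=[3,5,4] (faults so far: 3)
  step 3: ref 2 -> FAULT, evict 3, frames=[2,5,4] (faults so far: 4)
  step 4: ref 5 -> HIT, frames=[2,5,4] (faults so far: 4)
  step 5: ref 4 -> HIT, frames=[2,5,4] (faults so far: 4)
  step 6: ref 2 -> HIT, frames=[2,5,4] (faults so far: 4)
  step 7: ref 5 -> HIT, frames=[2,5,4] (faults so far: 4)
  step 8: ref 2 -> HIT, frames=[2,5,4] (faults so far: 4)
  step 9: ref 4 -> HIT, frames=[2,5,4] (faults so far: 4)
  step 10: ref 5 -> HIT, frames=[2,5,4] (faults so far: 4)
  step 11: ref 1 -> FAULT, evict 4, frames=[2,5,1] (faults so far: 5)
  step 12: ref 2 -> HIT, frames=[2,5,1] (faults so far: 5)
  step 13: ref 5 -> HIT, frames=[2,5,1] (faults so far: 5)
  step 14: ref 6 -> FAULT, evict 1, frames=[2,5,6] (faults so far: 6)
  step 15: ref 2 -> HIT, frames=[2,5,6] (faults so far: 6)
  Optimal total faults: 6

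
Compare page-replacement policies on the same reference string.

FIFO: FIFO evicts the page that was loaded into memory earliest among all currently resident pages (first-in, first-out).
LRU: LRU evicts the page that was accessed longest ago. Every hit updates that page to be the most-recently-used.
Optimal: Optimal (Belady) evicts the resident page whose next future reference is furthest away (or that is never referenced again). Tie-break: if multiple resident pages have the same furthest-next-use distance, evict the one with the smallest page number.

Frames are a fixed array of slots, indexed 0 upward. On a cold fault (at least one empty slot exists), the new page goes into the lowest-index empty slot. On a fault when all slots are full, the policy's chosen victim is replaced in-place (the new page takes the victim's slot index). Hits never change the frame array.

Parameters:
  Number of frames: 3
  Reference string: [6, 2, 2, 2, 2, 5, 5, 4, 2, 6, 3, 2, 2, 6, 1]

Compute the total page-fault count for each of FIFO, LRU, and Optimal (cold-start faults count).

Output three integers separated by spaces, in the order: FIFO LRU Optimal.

--- FIFO ---
  step 0: ref 6 -> FAULT, frames=[6,-,-] (faults so far: 1)
  step 1: ref 2 -> FAULT, frames=[6,2,-] (faults so far: 2)
  step 2: ref 2 -> HIT, frames=[6,2,-] (faults so far: 2)
  step 3: ref 2 -> HIT, frames=[6,2,-] (faults so far: 2)
  step 4: ref 2 -> HIT, frames=[6,2,-] (faults so far: 2)
  step 5: ref 5 -> FAULT, frames=[6,2,5] (faults so far: 3)
  step 6: ref 5 -> HIT, frames=[6,2,5] (faults so far: 3)
  step 7: ref 4 -> FAULT, evict 6, frames=[4,2,5] (faults so far: 4)
  step 8: ref 2 -> HIT, frames=[4,2,5] (faults so far: 4)
  step 9: ref 6 -> FAULT, evict 2, frames=[4,6,5] (faults so far: 5)
  step 10: ref 3 -> FAULT, evict 5, frames=[4,6,3] (faults so far: 6)
  step 11: ref 2 -> FAULT, evict 4, frames=[2,6,3] (faults so far: 7)
  step 12: ref 2 -> HIT, frames=[2,6,3] (faults so far: 7)
  step 13: ref 6 -> HIT, frames=[2,6,3] (faults so far: 7)
  step 14: ref 1 -> FAULT, evict 6, frames=[2,1,3] (faults so far: 8)
  FIFO total faults: 8
--- LRU ---
  step 0: ref 6 -> FAULT, frames=[6,-,-] (faults so far: 1)
  step 1: ref 2 -> FAULT, frames=[6,2,-] (faults so far: 2)
  step 2: ref 2 -> HIT, frames=[6,2,-] (faults so far: 2)
  step 3: ref 2 -> HIT, frames=[6,2,-] (faults so far: 2)
  step 4: ref 2 -> HIT, frames=[6,2,-] (faults so far: 2)
  step 5: ref 5 -> FAULT, frames=[6,2,5] (faults so far: 3)
  step 6: ref 5 -> HIT, frames=[6,2,5] (faults so far: 3)
  step 7: ref 4 -> FAULT, evict 6, frames=[4,2,5] (faults so far: 4)
  step 8: ref 2 -> HIT, frames=[4,2,5] (faults so far: 4)
  step 9: ref 6 -> FAULT, evict 5, frames=[4,2,6] (faults so far: 5)
  step 10: ref 3 -> FAULT, evict 4, frames=[3,2,6] (faults so far: 6)
  step 11: ref 2 -> HIT, frames=[3,2,6] (faults so far: 6)
  step 12: ref 2 -> HIT, frames=[3,2,6] (faults so far: 6)
  step 13: ref 6 -> HIT, frames=[3,2,6] (faults so far: 6)
  step 14: ref 1 -> FAULT, evict 3, frames=[1,2,6] (faults so far: 7)
  LRU total faults: 7
--- Optimal ---
  step 0: ref 6 -> FAULT, frames=[6,-,-] (faults so far: 1)
  step 1: ref 2 -> FAULT, frames=[6,2,-] (faults so far: 2)
  step 2: ref 2 -> HIT, frames=[6,2,-] (faults so far: 2)
  step 3: ref 2 -> HIT, frames=[6,2,-] (faults so far: 2)
  step 4: ref 2 -> HIT, frames=[6,2,-] (faults so far: 2)
  step 5: ref 5 -> FAULT, frames=[6,2,5] (faults so far: 3)
  step 6: ref 5 -> HIT, frames=[6,2,5] (faults so far: 3)
  step 7: ref 4 -> FAULT, evict 5, frames=[6,2,4] (faults so far: 4)
  step 8: ref 2 -> HIT, frames=[6,2,4] (faults so far: 4)
  step 9: ref 6 -> HIT, frames=[6,2,4] (faults so far: 4)
  step 10: ref 3 -> FAULT, evict 4, frames=[6,2,3] (faults so far: 5)
  step 11: ref 2 -> HIT, frames=[6,2,3] (faults so far: 5)
  step 12: ref 2 -> HIT, frames=[6,2,3] (faults so far: 5)
  step 13: ref 6 -> HIT, frames=[6,2,3] (faults so far: 5)
  step 14: ref 1 -> FAULT, evict 2, frames=[6,1,3] (faults so far: 6)
  Optimal total faults: 6

Answer: 8 7 6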